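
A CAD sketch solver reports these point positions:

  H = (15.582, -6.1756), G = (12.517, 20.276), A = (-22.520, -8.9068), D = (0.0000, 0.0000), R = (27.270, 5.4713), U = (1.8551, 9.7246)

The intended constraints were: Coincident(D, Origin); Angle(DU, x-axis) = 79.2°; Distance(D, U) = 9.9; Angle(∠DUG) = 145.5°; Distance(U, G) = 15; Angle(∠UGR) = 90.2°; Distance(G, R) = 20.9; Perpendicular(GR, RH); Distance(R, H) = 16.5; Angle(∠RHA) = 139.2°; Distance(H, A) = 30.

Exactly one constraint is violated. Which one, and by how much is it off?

Distance(H, A) = 30 — off by 8.20.

D = (0.00, 0.00) ✓; DU at 79.20° ✓; |DU| = 9.900 ✓; ∠DUG = 145.5° ✓; |UG| = 15.00 ✓; ∠UGR = 90.20° ✓; |GR| = 20.90 ✓; ∠(GR, RH) = 90.00° ✓; |RH| = 16.50 ✓; ∠RHA = 139.2° ✓; |HA| = 38.20 ✗.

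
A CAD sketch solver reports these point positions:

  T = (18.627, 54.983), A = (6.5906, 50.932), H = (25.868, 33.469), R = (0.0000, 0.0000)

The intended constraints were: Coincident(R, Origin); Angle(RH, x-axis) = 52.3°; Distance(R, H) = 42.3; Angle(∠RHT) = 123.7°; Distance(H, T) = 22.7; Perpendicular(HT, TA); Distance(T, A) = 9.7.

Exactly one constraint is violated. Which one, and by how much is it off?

Distance(T, A) = 9.7 — off by 3.00.

R = (0.00, 0.00) ✓; RH at 52.30° ✓; |RH| = 42.30 ✓; ∠RHT = 123.7° ✓; |HT| = 22.70 ✓; ∠(HT, TA) = 90.00° ✓; |TA| = 12.70 ✗.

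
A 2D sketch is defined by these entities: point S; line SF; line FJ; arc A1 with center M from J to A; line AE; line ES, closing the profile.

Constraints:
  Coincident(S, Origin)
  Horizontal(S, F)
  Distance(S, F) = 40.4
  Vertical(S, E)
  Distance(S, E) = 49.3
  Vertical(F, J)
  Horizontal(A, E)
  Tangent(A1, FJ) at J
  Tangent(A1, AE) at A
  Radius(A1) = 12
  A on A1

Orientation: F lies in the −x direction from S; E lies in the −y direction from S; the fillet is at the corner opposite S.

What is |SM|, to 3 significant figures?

46.9

S is at the origin; S and F share the same y with |SF| = 40.4 and F on the −x side, so F = (-40.4, 0.00). S and E share the same x with |SE| = 49.3 and E on the −y side, so E = (0.00, -49.3). The virtual corner opposite S is at (-40.4, -49.3). The tangent condition forces MJ to be normal to FJ and the tangent condition forces MA to be normal to AE, with radius 12.0, so the center M sits 12.0 in from both sides at M = (-28.4, -37.3). Then |SM| = |M − S| = 46.9.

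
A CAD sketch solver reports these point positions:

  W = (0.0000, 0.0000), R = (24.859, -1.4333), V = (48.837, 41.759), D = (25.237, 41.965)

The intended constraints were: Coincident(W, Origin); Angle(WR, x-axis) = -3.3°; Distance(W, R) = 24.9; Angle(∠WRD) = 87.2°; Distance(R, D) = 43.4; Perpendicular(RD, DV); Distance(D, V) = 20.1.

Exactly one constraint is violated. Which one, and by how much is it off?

Distance(D, V) = 20.1 — off by 3.50.

W = (0.00, 0.00) ✓; WR at -3.300° ✓; |WR| = 24.90 ✓; ∠WRD = 87.20° ✓; |RD| = 43.40 ✓; ∠(RD, DV) = 90.00° ✓; |DV| = 23.60 ✗.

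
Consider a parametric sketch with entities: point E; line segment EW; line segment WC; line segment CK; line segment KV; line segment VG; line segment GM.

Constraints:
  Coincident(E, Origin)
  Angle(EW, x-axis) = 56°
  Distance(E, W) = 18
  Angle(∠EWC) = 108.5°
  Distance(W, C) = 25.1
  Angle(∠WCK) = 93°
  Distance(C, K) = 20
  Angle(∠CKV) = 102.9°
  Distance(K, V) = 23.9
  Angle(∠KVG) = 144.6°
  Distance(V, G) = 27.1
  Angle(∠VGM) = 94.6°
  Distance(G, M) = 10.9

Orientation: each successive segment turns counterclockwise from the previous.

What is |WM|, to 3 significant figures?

20.8

E is at the origin; EW runs at 56.0° with length 18.0, so W = (10.1, 14.9). ∠EWC = 108.5° gives WC at 128° from the x-axis; with |WC| = 25.1, C = (-5.21, 34.8). ∠WCK = 93.0° gives CK at -146° from the x-axis; with |CK| = 20.0, K = (-21.7, 23.5). ∠CKV = 102.9° gives KV at -68.4° from the x-axis; with |KV| = 23.9, V = (-12.9, 1.29). ∠KVG = 144.6° gives VG at -33.0° from the x-axis; with |VG| = 27.1, G = (9.83, -13.5). ∠VGM = 94.6° gives GM at 52.4° from the x-axis; with |GM| = 10.9, M = (16.5, -4.84). Then |WM| = |M − W| = 20.8.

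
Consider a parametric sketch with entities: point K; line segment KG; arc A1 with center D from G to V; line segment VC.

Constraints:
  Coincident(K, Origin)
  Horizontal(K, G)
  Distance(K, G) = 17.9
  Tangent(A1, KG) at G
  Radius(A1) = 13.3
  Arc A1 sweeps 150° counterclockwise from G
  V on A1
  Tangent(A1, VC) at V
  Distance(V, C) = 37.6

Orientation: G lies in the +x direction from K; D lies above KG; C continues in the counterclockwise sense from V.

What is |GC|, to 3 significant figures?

50.7

K is at the origin; K and G share the same y with |KG| = 17.9 and G on the +x side, so G = (17.9, 0.00). A1 meets KG tangentially, so DG is at right angles to KG, so D = G + (0, 13.3) = (17.9, 13.3). On A1, G sits at bearing -90° from D; a 150° counterclockwise sweep puts V at bearing 60°, so V = D + 13.3·(cos 60°, sin 60°) = (24.6, 24.8). A1 meets VC tangentially, so DV is at right angles to VC, so VC runs along (−sin 60°, cos 60°); with |VC| = 37.6, C = (-8.01, 43.6). Then |GC| = |C − G| = 50.7.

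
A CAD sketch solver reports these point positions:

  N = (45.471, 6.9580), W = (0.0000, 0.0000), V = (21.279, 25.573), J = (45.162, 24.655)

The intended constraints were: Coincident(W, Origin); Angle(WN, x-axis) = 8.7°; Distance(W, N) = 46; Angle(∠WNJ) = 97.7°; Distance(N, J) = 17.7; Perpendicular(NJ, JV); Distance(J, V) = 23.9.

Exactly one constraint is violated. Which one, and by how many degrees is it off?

Perpendicular(NJ, JV) — off by 3.20°.

W = (0.00, 0.00) ✓; WN at 8.700° ✓; |WN| = 46.00 ✓; ∠WNJ = 97.70° ✓; |NJ| = 17.70 ✓; ∠(NJ, JV) = 86.80° ✗; |JV| = 23.90 ✓.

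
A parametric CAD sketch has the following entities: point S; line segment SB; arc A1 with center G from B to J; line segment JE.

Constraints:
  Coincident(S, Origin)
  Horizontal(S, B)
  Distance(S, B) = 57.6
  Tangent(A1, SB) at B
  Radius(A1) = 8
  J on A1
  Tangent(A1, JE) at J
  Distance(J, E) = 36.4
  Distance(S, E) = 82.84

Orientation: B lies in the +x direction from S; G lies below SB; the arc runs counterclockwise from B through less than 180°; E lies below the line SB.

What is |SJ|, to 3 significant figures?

52.4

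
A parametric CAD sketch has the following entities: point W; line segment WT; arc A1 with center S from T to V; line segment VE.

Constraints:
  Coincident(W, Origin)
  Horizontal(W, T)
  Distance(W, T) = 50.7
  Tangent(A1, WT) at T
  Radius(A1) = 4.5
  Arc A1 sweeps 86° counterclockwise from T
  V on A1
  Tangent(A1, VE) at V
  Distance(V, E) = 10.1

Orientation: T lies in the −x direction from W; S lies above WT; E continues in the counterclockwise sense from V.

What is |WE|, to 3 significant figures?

47.7

W is at the origin; W and T share the same y with |WT| = 50.7 and T on the −x side, so T = (-50.7, 0.00). The tangent condition forces ST to be normal to WT, so S = T + (0, 4.5) = (-50.7, 4.50). On A1, T sits at bearing -90° from S; an 86° counterclockwise sweep puts V at bearing -4°, so V = S + 4.5·(cos -4°, sin -4°) = (-46.2, 4.19). A1 meets VE tangentially, so SV is at right angles to VE, so VE runs along (−sin -4°, cos -4°); with |VE| = 10.1, E = (-45.5, 14.3). Then |WE| = |E − W| = 47.7.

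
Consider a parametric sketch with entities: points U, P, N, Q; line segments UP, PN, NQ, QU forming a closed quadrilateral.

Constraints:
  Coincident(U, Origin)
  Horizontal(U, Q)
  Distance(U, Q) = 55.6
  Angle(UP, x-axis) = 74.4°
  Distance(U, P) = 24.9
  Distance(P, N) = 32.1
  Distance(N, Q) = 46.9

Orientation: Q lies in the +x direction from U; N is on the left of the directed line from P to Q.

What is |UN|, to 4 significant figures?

53.37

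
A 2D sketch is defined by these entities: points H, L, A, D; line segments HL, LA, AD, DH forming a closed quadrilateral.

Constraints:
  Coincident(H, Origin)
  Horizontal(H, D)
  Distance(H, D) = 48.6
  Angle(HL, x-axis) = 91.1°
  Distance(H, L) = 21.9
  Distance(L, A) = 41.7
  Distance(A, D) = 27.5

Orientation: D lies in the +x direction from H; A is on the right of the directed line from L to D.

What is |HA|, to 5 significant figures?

26.710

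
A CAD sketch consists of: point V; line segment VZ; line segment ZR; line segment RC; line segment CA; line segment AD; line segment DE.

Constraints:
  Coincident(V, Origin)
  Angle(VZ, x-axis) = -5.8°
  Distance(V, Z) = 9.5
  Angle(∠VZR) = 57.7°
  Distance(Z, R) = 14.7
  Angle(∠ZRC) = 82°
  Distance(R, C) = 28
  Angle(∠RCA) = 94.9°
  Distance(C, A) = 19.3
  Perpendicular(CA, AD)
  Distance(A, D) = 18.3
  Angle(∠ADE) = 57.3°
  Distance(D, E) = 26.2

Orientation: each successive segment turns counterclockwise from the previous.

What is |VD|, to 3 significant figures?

12.6

∠RCA = 94.9° gives CA at -60.4° from the x-axis; with |CA| = 19.3, A = (-10.7, -20.4). CA ⟂ AD, so AD runs at 29.6°; with |AD| = 18.3, D = (5.26, -11.4). Then |VD| = |D − V| = 12.6.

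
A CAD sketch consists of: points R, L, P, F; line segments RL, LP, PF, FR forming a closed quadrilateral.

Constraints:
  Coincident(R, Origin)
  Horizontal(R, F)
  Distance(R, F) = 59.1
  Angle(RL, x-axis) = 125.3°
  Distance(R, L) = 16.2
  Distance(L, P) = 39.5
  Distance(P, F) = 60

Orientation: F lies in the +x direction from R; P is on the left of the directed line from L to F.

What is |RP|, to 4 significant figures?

45.93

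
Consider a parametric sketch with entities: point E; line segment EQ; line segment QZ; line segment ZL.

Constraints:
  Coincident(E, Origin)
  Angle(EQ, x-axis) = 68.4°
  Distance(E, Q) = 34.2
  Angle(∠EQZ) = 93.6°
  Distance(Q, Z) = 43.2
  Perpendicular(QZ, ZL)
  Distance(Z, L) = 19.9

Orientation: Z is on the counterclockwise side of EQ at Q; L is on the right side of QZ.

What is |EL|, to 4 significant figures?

70.54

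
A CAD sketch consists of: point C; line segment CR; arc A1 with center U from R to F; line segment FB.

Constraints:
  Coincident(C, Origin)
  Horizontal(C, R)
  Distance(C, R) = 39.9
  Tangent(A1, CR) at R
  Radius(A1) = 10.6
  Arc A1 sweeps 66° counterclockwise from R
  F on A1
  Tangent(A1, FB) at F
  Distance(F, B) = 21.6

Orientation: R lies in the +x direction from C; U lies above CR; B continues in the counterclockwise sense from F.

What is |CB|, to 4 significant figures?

63.91

C is at the origin; CR is horizontal with |CR| = 39.9 and R on the +x side, so R = (39.90, 0.000). The tangent condition forces UR to be normal to CR, so U = R + (0, 10.6) = (39.90, 10.60). On A1, R sits at bearing -90° from U; a 66° counterclockwise sweep puts F at bearing -24°, so F = U + 10.6·(cos -24°, sin -24°) = (49.58, 6.289). A1 meets FB tangentially, so UF is at right angles to FB, so FB runs along (−sin -24°, cos -24°); with |FB| = 21.6, B = (58.37, 26.02). Then |CB| = |B − C| = 63.91.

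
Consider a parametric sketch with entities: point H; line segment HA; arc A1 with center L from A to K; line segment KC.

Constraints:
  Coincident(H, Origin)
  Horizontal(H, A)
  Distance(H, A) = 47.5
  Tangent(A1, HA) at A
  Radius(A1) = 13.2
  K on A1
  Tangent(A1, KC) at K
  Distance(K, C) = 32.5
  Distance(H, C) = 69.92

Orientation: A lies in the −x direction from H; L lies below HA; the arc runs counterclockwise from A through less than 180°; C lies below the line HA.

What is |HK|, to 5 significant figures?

62.497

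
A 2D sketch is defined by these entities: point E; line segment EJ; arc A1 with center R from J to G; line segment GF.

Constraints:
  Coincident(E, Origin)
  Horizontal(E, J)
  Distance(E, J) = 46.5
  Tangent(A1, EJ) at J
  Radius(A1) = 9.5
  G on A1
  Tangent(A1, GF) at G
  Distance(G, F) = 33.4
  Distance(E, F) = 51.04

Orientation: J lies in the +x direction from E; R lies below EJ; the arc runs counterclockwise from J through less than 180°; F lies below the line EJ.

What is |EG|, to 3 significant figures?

38.0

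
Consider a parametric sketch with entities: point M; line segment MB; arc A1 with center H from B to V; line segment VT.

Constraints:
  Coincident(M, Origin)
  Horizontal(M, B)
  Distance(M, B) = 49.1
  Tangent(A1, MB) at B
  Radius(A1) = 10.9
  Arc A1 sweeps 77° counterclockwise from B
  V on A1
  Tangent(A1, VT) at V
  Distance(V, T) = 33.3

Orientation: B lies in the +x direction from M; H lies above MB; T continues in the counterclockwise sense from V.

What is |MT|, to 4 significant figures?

78.67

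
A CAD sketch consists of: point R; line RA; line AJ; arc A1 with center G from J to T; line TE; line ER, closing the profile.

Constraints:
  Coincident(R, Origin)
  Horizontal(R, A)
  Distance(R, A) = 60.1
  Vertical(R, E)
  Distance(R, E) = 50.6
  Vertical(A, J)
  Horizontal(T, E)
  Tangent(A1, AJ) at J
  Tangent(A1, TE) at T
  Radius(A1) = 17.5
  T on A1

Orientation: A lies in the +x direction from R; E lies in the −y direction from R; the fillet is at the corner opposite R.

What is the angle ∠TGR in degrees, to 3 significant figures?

128°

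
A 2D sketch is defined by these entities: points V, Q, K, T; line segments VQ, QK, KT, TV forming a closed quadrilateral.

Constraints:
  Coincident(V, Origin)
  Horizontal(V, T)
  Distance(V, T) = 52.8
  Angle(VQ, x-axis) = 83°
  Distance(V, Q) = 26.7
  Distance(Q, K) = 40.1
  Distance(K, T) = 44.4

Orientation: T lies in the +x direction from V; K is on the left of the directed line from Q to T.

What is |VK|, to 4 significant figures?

58.39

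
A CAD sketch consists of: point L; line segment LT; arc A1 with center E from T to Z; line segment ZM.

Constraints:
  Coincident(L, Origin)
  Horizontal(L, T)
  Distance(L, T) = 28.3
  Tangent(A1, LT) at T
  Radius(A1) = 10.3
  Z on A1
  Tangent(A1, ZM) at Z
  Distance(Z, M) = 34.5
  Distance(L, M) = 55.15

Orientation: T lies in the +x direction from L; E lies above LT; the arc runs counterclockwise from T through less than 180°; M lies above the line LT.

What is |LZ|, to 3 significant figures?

40.4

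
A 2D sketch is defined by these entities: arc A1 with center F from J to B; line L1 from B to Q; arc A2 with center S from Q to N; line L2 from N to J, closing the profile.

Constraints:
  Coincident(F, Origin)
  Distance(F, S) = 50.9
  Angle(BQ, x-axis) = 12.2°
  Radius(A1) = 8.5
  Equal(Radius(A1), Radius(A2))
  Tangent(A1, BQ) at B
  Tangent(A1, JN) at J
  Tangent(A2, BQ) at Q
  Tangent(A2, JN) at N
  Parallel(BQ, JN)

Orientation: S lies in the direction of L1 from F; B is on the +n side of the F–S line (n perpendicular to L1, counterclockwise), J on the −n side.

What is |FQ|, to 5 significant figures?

51.605

The slot axis is L1's direction at 12.2°, so u = (cos 12.2°, sin 12.2°) = (0.97742, 0.21132) and n = (−sin 12.2°, cos 12.2°) = (-0.21132, 0.97742). F is at the origin and S lies 50.9 along u from F, so S = 50.9·u = (49.750, 10.756). Tangency of A1 to both parallel lines with radius 8.5 puts B and J at F ± 8.5·n: B = (-1.7963, 8.3080), J = (1.7963, -8.3080). Equal radii place Q and N the same way about S: Q = S + 8.5·n = (47.954, 19.064), N = S − 8.5·n = (51.547, 2.4484). Then |FQ| = |Q − F| = 51.605.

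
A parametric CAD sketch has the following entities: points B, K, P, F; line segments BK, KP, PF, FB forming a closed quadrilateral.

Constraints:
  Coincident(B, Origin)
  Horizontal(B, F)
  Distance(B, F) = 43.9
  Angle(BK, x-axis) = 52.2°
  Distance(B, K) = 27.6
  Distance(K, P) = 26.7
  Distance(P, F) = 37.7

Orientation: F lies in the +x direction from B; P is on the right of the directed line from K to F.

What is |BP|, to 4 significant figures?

6.846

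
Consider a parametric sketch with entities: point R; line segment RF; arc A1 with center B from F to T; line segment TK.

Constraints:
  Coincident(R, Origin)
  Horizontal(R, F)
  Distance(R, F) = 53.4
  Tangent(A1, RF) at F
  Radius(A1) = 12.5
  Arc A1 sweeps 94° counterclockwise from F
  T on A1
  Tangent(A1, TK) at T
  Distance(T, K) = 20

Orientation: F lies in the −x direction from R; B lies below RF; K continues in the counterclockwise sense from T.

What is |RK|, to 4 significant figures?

72.58

R is at the origin; RF is horizontal with |RF| = 53.4 and F on the −x side, so F = (-53.40, 0.000). Since A1 is tangent to RF there, BF ⟂ RF, so B = F + (0, -12.5) = (-53.40, -12.50). On A1, F sits at bearing 90° from B; a 94° counterclockwise sweep puts T at bearing 184°, so T = B + 12.5·(cos 184°, sin 184°) = (-65.87, -13.37). Tangency of A1 to TK means the radius BT is perpendicular to TK, so TK runs along (−sin 184°, cos 184°); with |TK| = 20.0, K = (-64.47, -33.32). Then |RK| = |K − R| = 72.58.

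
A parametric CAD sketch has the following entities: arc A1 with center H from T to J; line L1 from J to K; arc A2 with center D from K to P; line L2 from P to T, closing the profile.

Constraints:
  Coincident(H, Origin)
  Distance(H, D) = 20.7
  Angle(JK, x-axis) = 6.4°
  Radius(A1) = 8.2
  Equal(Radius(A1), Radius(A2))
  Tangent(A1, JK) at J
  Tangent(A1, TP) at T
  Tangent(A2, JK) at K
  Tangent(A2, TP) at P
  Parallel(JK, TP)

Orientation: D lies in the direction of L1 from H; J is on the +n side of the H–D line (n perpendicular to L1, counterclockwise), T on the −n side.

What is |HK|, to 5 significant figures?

22.265

The slot axis is L1's direction at 6.4°, so u = (cos 6.4°, sin 6.4°) = (0.99377, 0.11147) and n = (−sin 6.4°, cos 6.4°) = (-0.11147, 0.99377). H is at the origin and D lies 20.7 along u from H, so D = 20.7·u = (20.571, 2.3074). Tangency of A1 to both parallel lines with radius 8.2 puts J and T at H ± 8.2·n: J = (-0.91405, 8.1489), T = (0.91405, -8.1489). Equal radii place K and P the same way about D: K = D + 8.2·n = (19.657, 10.456), P = D − 8.2·n = (21.485, -5.8415). Then |HK| = |K − H| = 22.265.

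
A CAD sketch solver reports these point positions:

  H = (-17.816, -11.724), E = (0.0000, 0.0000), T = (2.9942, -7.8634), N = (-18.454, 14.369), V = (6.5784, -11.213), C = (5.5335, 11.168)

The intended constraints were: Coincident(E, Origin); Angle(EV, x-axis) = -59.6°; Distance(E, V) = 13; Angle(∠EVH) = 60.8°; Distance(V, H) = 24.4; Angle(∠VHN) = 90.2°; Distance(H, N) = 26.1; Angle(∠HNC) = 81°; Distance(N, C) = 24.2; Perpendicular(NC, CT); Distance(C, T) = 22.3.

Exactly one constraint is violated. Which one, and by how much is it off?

Distance(C, T) = 22.3 — off by 3.10.

E = (0.00, 0.00) ✓; EV at -59.60° ✓; |EV| = 13.00 ✓; ∠EVH = 60.80° ✓; |VH| = 24.40 ✓; ∠VHN = 90.20° ✓; |HN| = 26.10 ✓; ∠HNC = 81.00° ✓; |NC| = 24.20 ✓; ∠(NC, CT) = 90.00° ✓; |CT| = 19.20 ✗.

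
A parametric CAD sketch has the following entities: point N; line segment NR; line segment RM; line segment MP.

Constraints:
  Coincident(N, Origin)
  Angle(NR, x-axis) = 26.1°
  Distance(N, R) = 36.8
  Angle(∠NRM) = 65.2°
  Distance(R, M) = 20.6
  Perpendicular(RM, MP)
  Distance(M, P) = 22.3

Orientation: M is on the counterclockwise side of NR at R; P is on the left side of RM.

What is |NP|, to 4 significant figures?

12.25

∠NRM = 65.2°, so RM runs at 26.1° + (180° − 65.2°) = 140.9° from the x-axis; with |RM| = 20.6, M = R + 20.6·(cos 140.9°, sin 140.9°) = (17.06, 29.18). The perpendicularity gives MP at right angles to RM; with |MP| = 22.3 on the left of RM, P = M + 22.3·(-0.6307, -0.7760) = (2.997, 11.88). Then |NP| = |P − N| = 12.25.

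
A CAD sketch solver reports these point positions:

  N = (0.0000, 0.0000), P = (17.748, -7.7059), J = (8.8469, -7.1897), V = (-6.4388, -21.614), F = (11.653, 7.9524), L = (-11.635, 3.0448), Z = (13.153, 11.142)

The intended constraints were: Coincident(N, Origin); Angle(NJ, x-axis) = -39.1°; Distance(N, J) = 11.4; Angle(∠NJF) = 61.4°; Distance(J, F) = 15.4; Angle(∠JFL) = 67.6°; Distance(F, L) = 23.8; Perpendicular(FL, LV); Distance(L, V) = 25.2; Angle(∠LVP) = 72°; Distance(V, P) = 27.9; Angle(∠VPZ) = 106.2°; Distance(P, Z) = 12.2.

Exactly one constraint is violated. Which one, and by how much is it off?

Distance(P, Z) = 12.2 — off by 7.20.

N = (0.00, 0.00) ✓; NJ at -39.10° ✓; |NJ| = 11.40 ✓; ∠NJF = 61.40° ✓; |JF| = 15.40 ✓; ∠JFL = 67.60° ✓; |FL| = 23.80 ✓; ∠(FL, LV) = 90.00° ✓; |LV| = 25.20 ✓; ∠LVP = 72.00° ✓; |VP| = 27.90 ✓; ∠VPZ = 106.2° ✓; |PZ| = 19.40 ✗.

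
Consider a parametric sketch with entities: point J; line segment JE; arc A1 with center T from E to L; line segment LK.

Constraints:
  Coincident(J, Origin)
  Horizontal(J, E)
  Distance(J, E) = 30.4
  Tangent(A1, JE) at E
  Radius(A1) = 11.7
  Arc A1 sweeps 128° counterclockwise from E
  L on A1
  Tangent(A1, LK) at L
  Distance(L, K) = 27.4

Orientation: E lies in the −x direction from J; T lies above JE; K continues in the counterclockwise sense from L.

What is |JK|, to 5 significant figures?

55.566

J is at the origin; JE is horizontal with |JE| = 30.4 and E on the −x side, so E = (-30.400, 0.0000). A1 meets JE tangentially, so TE is at right angles to JE, so T = E + (0, 11.7) = (-30.400, 11.700). On A1, E sits at bearing -90° from T; a 128° counterclockwise sweep puts L at bearing 38°, so L = T + 11.7·(cos 38°, sin 38°) = (-21.180, 18.903). Since A1 is tangent to LK there, TL ⟂ LK, so LK runs along (−sin 38°, cos 38°); with |LK| = 27.4, K = (-38.049, 40.495). Then |JK| = |K − J| = 55.566.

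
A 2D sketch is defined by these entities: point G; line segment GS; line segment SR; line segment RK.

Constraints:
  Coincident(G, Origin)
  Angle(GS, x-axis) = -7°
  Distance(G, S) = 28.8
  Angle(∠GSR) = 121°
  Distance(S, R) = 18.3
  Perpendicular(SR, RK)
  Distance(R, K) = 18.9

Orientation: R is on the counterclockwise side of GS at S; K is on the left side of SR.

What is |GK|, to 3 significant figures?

33.6

G is at the origin; GS runs at -7.0° with length 28.8, so S = 28.8·(cos -7.0°, sin -7.0°) = (28.6, -3.51). ∠GSR = 121.0°, so SR runs at -7.0° + (180° − 121.0°) = 52.0° from the x-axis; with |SR| = 18.3, R = S + 18.3·(cos 52.0°, sin 52.0°) = (39.9, 10.9). SR is perpendicular to RK; with |RK| = 18.9 on the left of SR, K = R + 18.9·(-0.788, 0.616) = (25.0, 22.5). Then |GK| = |K − G| = 33.6.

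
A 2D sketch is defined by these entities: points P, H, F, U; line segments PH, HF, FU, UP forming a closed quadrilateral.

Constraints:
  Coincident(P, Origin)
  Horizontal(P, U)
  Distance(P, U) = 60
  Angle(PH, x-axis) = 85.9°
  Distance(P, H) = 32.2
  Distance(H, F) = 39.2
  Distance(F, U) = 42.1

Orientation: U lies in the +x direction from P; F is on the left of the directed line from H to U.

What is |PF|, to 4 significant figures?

55.73

Checks: |HF| = 39.20 ✓; |FU| = 42.10 ✓.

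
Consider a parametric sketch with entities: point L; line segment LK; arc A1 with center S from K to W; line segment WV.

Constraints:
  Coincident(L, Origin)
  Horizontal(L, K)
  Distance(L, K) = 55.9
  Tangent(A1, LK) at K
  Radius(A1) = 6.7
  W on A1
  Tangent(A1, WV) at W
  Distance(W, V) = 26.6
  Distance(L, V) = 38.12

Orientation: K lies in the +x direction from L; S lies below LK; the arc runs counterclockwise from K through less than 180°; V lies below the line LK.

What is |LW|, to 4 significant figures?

51.26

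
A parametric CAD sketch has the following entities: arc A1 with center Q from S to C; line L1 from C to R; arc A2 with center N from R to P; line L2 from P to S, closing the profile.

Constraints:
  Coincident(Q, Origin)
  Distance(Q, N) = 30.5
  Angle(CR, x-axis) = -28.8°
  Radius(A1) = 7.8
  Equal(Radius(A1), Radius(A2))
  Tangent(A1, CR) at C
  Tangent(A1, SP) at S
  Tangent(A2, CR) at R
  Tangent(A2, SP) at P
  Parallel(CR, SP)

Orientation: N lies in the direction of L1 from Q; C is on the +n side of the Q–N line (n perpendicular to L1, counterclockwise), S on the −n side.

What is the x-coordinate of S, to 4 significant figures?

-3.758

The slot axis is L1's direction at -28.8°, so u = (cos -28.8°, sin -28.8°) = (0.8763, -0.4818) and n = (−sin -28.8°, cos -28.8°) = (0.4818, 0.8763). Q is at the origin and N lies 30.5 along u from Q, so N = 30.5·u = (26.73, -14.69). Tangency of A1 to both parallel lines with radius 7.8 puts C and S at Q ± 7.8·n: C = (3.758, 6.835), S = (-3.758, -6.835). So S.x = -3.758.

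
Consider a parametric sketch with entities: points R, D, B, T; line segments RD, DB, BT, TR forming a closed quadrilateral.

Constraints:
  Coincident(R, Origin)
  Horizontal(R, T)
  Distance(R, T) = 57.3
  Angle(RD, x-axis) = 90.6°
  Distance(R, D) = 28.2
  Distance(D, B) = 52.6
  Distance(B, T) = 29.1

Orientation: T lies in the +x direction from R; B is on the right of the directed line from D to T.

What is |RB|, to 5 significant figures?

34.408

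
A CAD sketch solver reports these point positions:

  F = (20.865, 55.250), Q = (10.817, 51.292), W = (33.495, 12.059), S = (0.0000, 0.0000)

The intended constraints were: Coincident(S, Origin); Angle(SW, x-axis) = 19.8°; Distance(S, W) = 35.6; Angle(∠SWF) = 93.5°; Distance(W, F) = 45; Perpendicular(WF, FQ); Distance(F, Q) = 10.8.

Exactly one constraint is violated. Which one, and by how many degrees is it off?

Perpendicular(WF, FQ) — off by 5.20°.

S = (0.00, 0.00) ✓; SW at 19.80° ✓; |SW| = 35.60 ✓; ∠SWF = 93.50° ✓; |WF| = 45.00 ✓; ∠(WF, FQ) = 95.20° ✗; |FQ| = 10.80 ✓.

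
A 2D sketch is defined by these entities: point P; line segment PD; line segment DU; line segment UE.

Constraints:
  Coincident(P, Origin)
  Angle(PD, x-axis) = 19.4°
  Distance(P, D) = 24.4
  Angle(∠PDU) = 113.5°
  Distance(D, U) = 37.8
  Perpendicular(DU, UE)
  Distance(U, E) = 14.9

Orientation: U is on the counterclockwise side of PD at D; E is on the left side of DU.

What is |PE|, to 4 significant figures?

48.11

P is at the origin; PD runs at 19.4° with length 24.4, so D = 24.4·(cos 19.4°, sin 19.4°) = (23.01, 8.105). ∠PDU = 113.5°, so DU runs at 19.4° + (180° − 113.5°) = 85.90° from the x-axis; with |DU| = 37.8, U = D + 37.8·(cos 85.90°, sin 85.90°) = (25.72, 45.81). DU is perpendicular to UE; with |UE| = 14.9 on the left of DU, E = U + 14.9·(-0.9974, 0.07150) = (10.86, 46.87). Then |PE| = |E − P| = 48.11.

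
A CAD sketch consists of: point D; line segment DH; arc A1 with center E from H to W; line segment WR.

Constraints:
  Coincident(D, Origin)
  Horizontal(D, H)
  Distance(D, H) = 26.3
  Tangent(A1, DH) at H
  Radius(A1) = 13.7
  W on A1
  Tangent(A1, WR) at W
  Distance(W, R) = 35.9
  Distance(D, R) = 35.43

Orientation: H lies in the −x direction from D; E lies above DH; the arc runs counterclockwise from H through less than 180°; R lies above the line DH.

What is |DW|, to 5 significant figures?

16.200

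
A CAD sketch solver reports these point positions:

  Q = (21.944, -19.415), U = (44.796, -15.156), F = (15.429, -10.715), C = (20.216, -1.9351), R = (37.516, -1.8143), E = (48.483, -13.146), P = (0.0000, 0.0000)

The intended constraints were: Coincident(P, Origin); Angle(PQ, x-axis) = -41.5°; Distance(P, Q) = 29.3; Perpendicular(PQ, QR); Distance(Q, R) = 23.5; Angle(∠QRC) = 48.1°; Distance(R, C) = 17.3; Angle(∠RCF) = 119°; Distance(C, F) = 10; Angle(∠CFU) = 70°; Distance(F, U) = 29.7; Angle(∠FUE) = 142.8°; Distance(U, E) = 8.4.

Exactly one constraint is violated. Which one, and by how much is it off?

Distance(U, E) = 8.4 — off by 4.20.

P = (0.00, 0.00) ✓; PQ at -41.50° ✓; |PQ| = 29.30 ✓; ∠(PQ, QR) = 90.00° ✓; |QR| = 23.50 ✓; ∠QRC = 48.10° ✓; |RC| = 17.30 ✓; ∠RCF = 119.0° ✓; |CF| = 10.00 ✓; ∠CFU = 70.00° ✓; |FU| = 29.70 ✓; ∠FUE = 142.8° ✓; |UE| = 4.199 ✗.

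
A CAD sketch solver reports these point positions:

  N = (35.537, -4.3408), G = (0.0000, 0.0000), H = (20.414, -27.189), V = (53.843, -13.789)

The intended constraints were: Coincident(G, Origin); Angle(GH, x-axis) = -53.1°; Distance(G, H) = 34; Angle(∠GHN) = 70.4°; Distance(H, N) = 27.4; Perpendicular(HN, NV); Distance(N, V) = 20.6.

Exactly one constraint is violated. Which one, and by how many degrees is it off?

Perpendicular(HN, NV) — off by 6.20°.

G = (0.00, 0.00) ✓; GH at -53.10° ✓; |GH| = 34.00 ✓; ∠GHN = 70.40° ✓; |HN| = 27.40 ✓; ∠(HN, NV) = 83.80° ✗; |NV| = 20.60 ✓.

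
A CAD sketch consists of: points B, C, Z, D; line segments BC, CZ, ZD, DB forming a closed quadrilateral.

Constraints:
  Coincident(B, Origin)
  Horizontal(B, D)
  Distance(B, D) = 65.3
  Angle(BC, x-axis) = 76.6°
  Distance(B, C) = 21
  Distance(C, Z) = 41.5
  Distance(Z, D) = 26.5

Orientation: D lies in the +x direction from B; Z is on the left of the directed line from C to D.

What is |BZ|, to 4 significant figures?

49.88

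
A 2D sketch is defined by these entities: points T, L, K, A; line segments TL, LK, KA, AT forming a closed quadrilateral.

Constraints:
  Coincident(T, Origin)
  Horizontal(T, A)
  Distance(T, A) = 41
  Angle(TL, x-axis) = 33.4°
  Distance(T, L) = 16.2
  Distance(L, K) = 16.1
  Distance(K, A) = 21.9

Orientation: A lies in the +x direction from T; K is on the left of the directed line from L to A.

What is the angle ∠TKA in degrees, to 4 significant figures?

96.44°

Checks: |LK| = 16.10 ✓; |KA| = 21.90 ✓.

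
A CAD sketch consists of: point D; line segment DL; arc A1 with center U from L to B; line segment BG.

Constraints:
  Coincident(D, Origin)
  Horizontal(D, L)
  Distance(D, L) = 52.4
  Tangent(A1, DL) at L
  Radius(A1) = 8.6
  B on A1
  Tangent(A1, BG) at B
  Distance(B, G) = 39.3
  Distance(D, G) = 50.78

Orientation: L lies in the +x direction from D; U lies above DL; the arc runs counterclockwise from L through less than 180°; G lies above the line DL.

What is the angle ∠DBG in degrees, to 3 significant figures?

56.9°

D is at the origin; DL is horizontal with |DL| = 52.4 and L on the +x side, so L = (52.4, 0.00). A1 meets DL tangentially, so UL is at right angles to DL, so U = L + (0, 8.6) = (52.4, 8.60). Since UB ⟂ BG (tangency), |UG| = √(8.6² + 39.3²) = 40.2 regardless of where B sits on A1. So G lies on both circle(D, 50.78) and circle(U, 40.2); the above-DL intersection is G = (29.3, 41.5). B is the foot of the tangent from G: B = (58.2, 14.9).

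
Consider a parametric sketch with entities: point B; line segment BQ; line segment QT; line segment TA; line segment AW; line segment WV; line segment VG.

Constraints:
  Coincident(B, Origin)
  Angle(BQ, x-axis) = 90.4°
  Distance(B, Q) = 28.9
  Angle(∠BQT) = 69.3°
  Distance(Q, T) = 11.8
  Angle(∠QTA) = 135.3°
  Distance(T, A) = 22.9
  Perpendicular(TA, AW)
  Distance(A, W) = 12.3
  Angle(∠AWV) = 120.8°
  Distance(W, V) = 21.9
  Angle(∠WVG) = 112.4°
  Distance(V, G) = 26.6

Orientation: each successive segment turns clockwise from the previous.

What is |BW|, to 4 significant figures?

9.465

B is at the origin; BQ runs at 90.4° with length 28.9, so Q = (-0.2018, 28.90). ∠BQT = 69.3° gives QT at -20.30° from the x-axis; with |QT| = 11.8, T = (10.87, 24.81). ∠QTA = 135.3° gives TA at -65.00° from the x-axis; with |TA| = 22.9, A = (20.54, 4.051). TA ⟂ AW, so AW runs at -155.0°; with |AW| = 12.3, W = (9.396, -1.147). Then |BW| = |W − B| = 9.465.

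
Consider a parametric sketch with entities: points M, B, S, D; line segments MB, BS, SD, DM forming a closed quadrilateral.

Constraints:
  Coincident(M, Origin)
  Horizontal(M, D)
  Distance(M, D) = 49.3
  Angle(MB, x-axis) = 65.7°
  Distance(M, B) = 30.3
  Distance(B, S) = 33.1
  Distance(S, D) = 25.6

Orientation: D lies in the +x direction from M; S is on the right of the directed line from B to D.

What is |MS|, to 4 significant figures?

24.18

Checks: |BS| = 33.10 ✓; |SD| = 25.60 ✓.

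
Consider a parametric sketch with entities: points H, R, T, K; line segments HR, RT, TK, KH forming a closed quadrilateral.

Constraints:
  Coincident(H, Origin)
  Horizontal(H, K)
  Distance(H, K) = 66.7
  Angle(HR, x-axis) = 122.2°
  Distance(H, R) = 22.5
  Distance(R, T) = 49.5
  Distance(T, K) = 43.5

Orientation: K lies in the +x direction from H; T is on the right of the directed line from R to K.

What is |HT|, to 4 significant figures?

28.70

H is at the origin; HK is horizontal with |HK| = 66.7 and K in +x, so K = (66.7, 0). HR runs at 122.2° with |HR| = 22.5, so R = (-11.99, 19.04). T is determined by |RT| = 49.5 and |TK| = 43.5 together: it lies at the intersection of circle(R, 49.5) and circle(K, 43.5). With |RK| = 80.96, the foot of the radical line on RK is 43.93 from R and the perpendicular offset is √(49.5² − 43.93²) = 22.82. Taking the right-of-RK solution: T = (25.34, -13.47).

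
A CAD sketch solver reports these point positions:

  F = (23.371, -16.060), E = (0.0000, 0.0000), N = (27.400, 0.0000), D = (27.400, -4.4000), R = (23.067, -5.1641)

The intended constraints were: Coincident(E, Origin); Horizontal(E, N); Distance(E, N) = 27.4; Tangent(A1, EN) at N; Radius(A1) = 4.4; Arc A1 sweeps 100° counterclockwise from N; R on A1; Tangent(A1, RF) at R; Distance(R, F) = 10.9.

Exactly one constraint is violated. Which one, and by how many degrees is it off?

Tangent(A1, RF) at R — off by 8.40°.

E = (0.00, 0.00) ✓; E.y = 0.00, N.y = 0.00 ✓; |EN| = 27.40 ✓; ∠(DN, NE) = 90.00° ✓; |DN| = 4.400 ✓; bearing(D→R) − bearing(D→N) = 100.0° ✓; |DR| = 4.400 ✓; ∠(DR, RF) = 98.40° ✗; |RF| = 10.90 ✓.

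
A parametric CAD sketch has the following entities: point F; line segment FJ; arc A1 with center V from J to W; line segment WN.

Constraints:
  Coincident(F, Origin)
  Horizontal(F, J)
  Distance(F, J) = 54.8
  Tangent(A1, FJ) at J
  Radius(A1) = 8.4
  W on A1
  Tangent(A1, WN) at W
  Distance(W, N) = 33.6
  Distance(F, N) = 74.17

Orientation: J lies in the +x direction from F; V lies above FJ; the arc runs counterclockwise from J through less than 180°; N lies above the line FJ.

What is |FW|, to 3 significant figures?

63.8

Checks: |VW| = 8.400 ✓; ∠(VW, WN) = 90.00° ✓; |WN| = 33.60 ✓; |FN| = 74.17 ✓.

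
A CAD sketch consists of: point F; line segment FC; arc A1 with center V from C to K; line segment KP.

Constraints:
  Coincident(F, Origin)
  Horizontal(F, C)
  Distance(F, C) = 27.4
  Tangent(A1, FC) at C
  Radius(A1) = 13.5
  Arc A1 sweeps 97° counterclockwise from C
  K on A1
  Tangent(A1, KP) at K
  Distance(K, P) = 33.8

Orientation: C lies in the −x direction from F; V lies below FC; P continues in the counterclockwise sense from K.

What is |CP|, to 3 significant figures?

49.6

F is at the origin; FC is horizontal with |FC| = 27.4 and C on the −x side, so C = (-27.4, 0.00). Tangency of A1 to FC means the radius VC is perpendicular to FC, so V = C + (0, -13.5) = (-27.4, -13.5). On A1, C sits at bearing 90° from V; a 97° counterclockwise sweep puts K at bearing 187°, so K = V + 13.5·(cos 187°, sin 187°) = (-40.8, -15.1). The tangent condition forces VK to be normal to KP, so KP runs along (−sin 187°, cos 187°); with |KP| = 33.8, P = (-36.7, -48.7). Then |CP| = |P − C| = 49.6.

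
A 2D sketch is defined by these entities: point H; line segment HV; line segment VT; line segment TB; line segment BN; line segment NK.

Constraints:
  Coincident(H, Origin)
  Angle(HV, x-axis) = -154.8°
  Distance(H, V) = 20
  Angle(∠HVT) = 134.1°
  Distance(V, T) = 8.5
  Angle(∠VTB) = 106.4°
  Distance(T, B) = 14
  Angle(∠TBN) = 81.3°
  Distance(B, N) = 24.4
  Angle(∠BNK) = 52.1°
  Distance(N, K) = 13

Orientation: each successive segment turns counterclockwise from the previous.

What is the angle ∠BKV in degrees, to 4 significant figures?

70.79°

∠TBN = 81.3° gives BN at 63.40° from the x-axis; with |BN| = 24.4, N = (1.501, -2.830). ∠BNK = 52.1° gives NK at -168.7° from the x-axis; with |NK| = 13.0, K = (-11.25, -5.377). Then cos ∠BKV = KB·KV / (|KB||KV|), giving 70.79°.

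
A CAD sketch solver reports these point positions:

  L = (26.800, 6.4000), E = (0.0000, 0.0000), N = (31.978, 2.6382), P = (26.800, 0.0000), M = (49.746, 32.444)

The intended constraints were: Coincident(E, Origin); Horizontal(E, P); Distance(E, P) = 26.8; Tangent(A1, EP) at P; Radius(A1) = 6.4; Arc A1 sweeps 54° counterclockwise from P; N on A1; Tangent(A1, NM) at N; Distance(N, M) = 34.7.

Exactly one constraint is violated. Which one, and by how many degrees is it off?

Tangent(A1, NM) at N — off by 5.20°.

E = (0.00, 0.00) ✓; E.y = 0.00, P.y = 0.00 ✓; |EP| = 26.80 ✓; ∠(LP, PE) = 90.00° ✓; |LP| = 6.400 ✓; bearing(L→N) − bearing(L→P) = 54.00° ✓; |LN| = 6.400 ✓; ∠(LN, NM) = 84.80° ✗; |NM| = 34.70 ✓.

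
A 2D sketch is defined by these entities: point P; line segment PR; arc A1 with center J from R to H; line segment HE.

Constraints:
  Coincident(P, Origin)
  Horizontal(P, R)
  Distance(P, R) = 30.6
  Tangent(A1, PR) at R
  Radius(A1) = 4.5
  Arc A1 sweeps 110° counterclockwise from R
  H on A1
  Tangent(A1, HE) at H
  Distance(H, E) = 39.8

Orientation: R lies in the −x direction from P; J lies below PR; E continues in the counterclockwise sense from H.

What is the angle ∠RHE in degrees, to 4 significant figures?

125.0°

P is at the origin; PR is horizontal with |PR| = 30.6 and R on the −x side, so R = (-30.60, 0.000). Tangency of A1 to PR means the radius JR is perpendicular to PR, so J = R + (0, -4.5) = (-30.60, -4.500). On A1, R sits at bearing 90° from J; a 110° counterclockwise sweep puts H at bearing 200°, so H = J + 4.5·(cos 200°, sin 200°) = (-34.83, -6.039). A1 meets HE tangentially, so JH is at right angles to HE, so HE runs along (−sin 200°, cos 200°); with |HE| = 39.8, E = (-21.22, -43.44). Then cos ∠RHE = HR·HE / (|HR||HE|), giving 125.0°.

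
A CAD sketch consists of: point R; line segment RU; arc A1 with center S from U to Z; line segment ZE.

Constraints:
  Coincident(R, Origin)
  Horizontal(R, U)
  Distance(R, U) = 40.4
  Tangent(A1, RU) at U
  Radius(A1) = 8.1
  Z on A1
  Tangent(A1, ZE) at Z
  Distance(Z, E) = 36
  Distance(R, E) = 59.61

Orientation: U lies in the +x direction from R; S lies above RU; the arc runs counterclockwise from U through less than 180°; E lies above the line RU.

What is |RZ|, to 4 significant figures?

49.29

R is at the origin; R and U share the same y with |RU| = 40.4 and U on the +x side, so U = (40.40, 0.000). The tangent condition forces SU to be normal to RU, so S = U + (0, 8.1) = (40.40, 8.100). Since SZ ⟂ ZE (tangency), |SE| = √(8.1² + 36.0²) = 36.90 regardless of where Z sits on A1. So E lies on both circle(R, 59.61) and circle(S, 36.90); the above-RU intersection is E = (39.12, 44.98). Z is the foot of the tangent from E: Z = (48.24, 10.15).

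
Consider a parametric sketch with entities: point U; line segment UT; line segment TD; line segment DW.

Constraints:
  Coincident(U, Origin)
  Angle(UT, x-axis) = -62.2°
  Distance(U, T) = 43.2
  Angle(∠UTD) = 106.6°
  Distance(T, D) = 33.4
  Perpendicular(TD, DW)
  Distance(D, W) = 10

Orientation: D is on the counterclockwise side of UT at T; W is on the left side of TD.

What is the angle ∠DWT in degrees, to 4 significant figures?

73.33°

U is at the origin; UT runs at -62.2° with length 43.2, so T = 43.2·(cos -62.2°, sin -62.2°) = (20.15, -38.21). ∠UTD = 106.6°, so TD runs at -62.2° + (180° − 106.6°) = 11.20° from the x-axis; with |TD| = 33.4, D = T + 33.4·(cos 11.20°, sin 11.20°) = (52.91, -31.73). The perpendicularity gives DW at right angles to TD; with |DW| = 10.0 on the left of TD, W = D + 10.0·(-0.1942, 0.9810) = (50.97, -21.92). Then cos ∠DWT = WD·WT / (|WD||WT|), giving 73.33°.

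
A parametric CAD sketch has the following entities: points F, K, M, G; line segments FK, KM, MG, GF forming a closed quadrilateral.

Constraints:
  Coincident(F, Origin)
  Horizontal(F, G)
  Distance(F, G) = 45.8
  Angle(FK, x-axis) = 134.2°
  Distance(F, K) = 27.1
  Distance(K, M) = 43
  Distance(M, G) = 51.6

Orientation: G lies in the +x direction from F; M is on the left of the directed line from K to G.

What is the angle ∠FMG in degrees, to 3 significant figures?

55.5°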